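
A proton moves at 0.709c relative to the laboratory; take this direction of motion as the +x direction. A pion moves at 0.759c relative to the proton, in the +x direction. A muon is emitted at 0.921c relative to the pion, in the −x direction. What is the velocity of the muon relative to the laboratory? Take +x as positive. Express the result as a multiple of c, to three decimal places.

Apply u = (u' + v)/(1 + u'v/c²) successively, working outward toward the laboratory.
Start: velocity of the proton relative to the laboratory = 0.7090c.
Compose with the pion (u' = 0.759 in the proton frame): u_1 = (0.759 + 0.709) / (1 + 0.759·0.709) = 1.4680/1.5381 = 0.9544.
Compose with the muon (u' = -0.921 in the pion frame): u_2 = (-0.921 + 0.954) / (1 + (-0.921)·0.954) = 0.0334/0.1210 = 0.2761.

+0.276c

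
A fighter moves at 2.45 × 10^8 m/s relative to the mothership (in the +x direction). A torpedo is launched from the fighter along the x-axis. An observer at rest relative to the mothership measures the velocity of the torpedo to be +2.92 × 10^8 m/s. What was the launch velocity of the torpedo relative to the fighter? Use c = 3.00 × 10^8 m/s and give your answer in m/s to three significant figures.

+2.29 × 10^8 m/s

v = 0.817c, u = 0.973c.
Invert the composition law: u' = (u − v)/(1 − uv/c²).
u' = (0.973 − 0.817) / (1 − (0.973)(0.817)) = 0.1567/0.2051 = 0.7638.
u' = 0.7638 × 3.00 × 10^8 m/s.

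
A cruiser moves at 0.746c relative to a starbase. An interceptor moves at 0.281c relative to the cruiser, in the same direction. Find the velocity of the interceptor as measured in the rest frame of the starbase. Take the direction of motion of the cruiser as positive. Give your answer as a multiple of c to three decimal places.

0.849c

With v = 0.746 and u' = 0.281 (in units of c),
u = (u' + v)/(1 + u'v/c²):
u = (0.281 + 0.746) / (1 + 0.281·0.746) = 1.0270/1.2096 = 0.8490
(Galilean addition would give +1.027c, exceeding c.)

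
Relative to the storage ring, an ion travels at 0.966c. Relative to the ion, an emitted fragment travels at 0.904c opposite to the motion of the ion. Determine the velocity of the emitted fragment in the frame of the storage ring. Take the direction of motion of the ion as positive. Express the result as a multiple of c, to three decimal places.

With v = 0.966 and u' = -0.904 (in units of c),
u = (u' + v)/(1 + u'v/c²):
u = (-0.904 + 0.966) / (1 + (-0.904)·0.966) = 0.0620/0.1267 = 0.4892
(Galilean addition would give +0.062c.)

+0.489c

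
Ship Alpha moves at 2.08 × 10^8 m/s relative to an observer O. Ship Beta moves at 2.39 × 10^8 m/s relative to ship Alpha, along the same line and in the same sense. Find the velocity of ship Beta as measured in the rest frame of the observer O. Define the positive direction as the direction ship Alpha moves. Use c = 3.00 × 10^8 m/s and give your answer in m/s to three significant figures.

2.88 × 10^8 m/s

In units of c (dividing by 3.00 × 10^8 m/s): v = 0.693, u' = 0.797.
u = (u' + v)/(1 + u'v/c²):
u = (0.797 + 0.693) / (1 + 0.797·0.693) = 1.4900/1.5524 = 0.9598
Converting back: u = 0.9598 × 3.00 × 10^8 m/s.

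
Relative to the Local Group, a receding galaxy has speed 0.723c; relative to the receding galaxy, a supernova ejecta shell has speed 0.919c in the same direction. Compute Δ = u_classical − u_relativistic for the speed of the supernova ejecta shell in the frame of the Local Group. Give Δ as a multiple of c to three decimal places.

Δ = 0.655c

Galilean: u_cl = 0.919 + 0.723 = 1.6420.
Relativistic: u_rel = (0.919 + 0.723) / (1 + 0.919·0.723) = 1.6420/1.6644 = 0.9865.
Δ = 1.6420 − 0.9865 = 0.6555.
(The classical prediction exceeds c; the relativistic result does not.)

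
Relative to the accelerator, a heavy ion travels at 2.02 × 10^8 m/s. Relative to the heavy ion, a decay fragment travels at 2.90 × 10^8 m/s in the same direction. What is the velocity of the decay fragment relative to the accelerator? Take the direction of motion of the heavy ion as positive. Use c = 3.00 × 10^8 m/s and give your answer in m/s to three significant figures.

2.98 × 10^8 m/s

In units of c (dividing by 3.00 × 10^8 m/s): v = 0.673, u' = 0.967.
u = (u' + v)/(1 + u'v/c²):
u = (0.967 + 0.673) / (1 + 0.967·0.673) = 1.6400/1.6509 = 0.9934
Converting back: u = 0.9934 × 3.00 × 10^8 m/s.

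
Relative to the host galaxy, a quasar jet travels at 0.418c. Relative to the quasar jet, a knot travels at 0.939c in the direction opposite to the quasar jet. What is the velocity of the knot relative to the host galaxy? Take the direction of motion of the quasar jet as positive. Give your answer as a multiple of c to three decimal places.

-0.858c

With v = 0.418 and u' = -0.939 (in units of c),
u = (u' + v)/(1 + u'v/c²):
u = (-0.939 + 0.418) / (1 + (-0.939)·0.418) = -0.5210/0.6075 = -0.8576
(Galilean addition would give -0.521c.)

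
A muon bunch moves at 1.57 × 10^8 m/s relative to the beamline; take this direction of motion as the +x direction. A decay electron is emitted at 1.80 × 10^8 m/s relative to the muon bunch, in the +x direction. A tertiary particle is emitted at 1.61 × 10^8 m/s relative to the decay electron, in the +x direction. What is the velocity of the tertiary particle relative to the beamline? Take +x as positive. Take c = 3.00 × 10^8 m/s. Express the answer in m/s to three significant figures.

2.86 × 10^8 m/s

Apply u = (u' + v)/(1 + u'v/c²) successively, working outward toward the beamline.
(Dividing each given speed by c = 3.00 × 10^8 m/s to work in units of c.)
Start: velocity of the muon bunch relative to the beamline = 0.5233c.
Compose with the decay electron (u' = 0.600 in the muon bunch frame): u_1 = (0.600 + 0.523) / (1 + 0.600·0.523) = 1.1233/1.3140 = 0.8549.
Compose with the tertiary particle (u' = 0.537 in the decay electron frame): u_2 = (0.537 + 0.855) / (1 + 0.537·0.855) = 1.3916/1.4588 = 0.9539.
So u = 0.9539 × 3.00 × 10^8 m/s.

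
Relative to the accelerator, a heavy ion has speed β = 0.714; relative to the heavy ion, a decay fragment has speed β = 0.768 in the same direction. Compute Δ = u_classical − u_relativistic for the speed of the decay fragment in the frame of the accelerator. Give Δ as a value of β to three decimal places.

Galilean: u_cl = 0.768 + 0.714 = 1.4820.
Relativistic: u_rel = (0.768 + 0.714) / (1 + 0.768·0.714) = 1.4820/1.5484 = 0.9571.
Δ = 1.4820 − 0.9571 = 0.5249.
(The classical prediction exceeds c; the relativistic result does not.)

Δ = 0.525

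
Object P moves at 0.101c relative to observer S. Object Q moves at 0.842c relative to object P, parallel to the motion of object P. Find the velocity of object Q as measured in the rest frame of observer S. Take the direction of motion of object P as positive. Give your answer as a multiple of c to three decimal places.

0.869c

With v = 0.101 and u' = 0.842 (in units of c),
u = (u' + v)/(1 + u'v/c²):
u = (0.842 + 0.101) / (1 + 0.842·0.101) = 0.9430/1.0850 = 0.8691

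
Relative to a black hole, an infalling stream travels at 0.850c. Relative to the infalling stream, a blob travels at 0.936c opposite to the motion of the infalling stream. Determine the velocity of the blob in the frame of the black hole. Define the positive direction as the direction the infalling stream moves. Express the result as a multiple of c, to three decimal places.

With v = 0.850 and u' = -0.936 (in units of c),
u = (u' + v)/(1 + u'v/c²):
u = (-0.936 + 0.850) / (1 + (-0.936)·0.850) = -0.0860/0.2044 = -0.4207

-0.421c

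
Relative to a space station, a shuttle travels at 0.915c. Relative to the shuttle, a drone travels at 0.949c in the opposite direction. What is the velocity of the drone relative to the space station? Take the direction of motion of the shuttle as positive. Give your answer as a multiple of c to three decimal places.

-0.258c

With v = 0.915 and u' = -0.949 (in units of c),
u = (u' + v)/(1 + u'v/c²):
u = (-0.949 + 0.915) / (1 + (-0.949)·0.915) = -0.0340/0.1317 = -0.2582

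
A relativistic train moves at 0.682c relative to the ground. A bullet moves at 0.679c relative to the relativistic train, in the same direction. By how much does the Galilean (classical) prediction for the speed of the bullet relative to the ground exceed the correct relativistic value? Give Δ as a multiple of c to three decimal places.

Δ = 0.431c

Galilean: u_cl = 0.679 + 0.682 = 1.3610.
Relativistic: u_rel = (0.679 + 0.682) / (1 + 0.679·0.682) = 1.3610/1.4631 = 0.9302.
Δ = 1.3610 − 0.9302 = 0.4308.
(The classical prediction exceeds c; the relativistic result does not.)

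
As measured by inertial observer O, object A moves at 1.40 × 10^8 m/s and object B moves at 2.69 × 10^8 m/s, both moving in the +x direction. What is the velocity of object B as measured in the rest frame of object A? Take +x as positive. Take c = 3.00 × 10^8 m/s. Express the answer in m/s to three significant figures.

+2.22 × 10^8 m/s

β_A = 0.467, β_B = 0.897 (dividing each by c = 3.00 × 10^8 m/s).
Transform to A's frame with the inverse velocity-addition law: u' = (u − v)/(1 − uv/c²), taking u = β_B and v = β_A.
u' = (0.897 − 0.467) / (1 − (0.467)(0.897)) = 0.4300/0.5816 = 0.7394.
u' = 0.7394 × 3.00 × 10^8 m/s.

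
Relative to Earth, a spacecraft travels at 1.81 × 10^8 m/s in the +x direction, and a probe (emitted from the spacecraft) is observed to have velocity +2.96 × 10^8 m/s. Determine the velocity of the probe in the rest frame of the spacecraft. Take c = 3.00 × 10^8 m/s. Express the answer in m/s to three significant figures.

+2.84 × 10^8 m/s

v = 0.603c, u = 0.987c.
Invert the composition law: u' = (u − v)/(1 − uv/c²).
u' = (0.987 − 0.603) / (1 − (0.987)(0.603)) = 0.3833/0.4047 = 0.9472.
u' = 0.9472 × 3.00 × 10^8 m/s.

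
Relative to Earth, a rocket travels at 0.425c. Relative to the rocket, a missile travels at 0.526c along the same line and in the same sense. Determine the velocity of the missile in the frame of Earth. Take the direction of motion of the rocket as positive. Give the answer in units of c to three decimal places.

0.777c

With v = 0.425 and u' = 0.526 (in units of c),
u = (u' + v)/(1 + u'v/c²):
u = (0.526 + 0.425) / (1 + 0.526·0.425) = 0.9510/1.2235 = 0.7772
(Galilean addition would give +0.951c.)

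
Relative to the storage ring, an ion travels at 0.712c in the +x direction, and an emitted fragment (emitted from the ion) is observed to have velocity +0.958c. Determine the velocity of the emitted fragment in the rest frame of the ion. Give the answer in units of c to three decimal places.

+0.774c

Invert the composition law: u' = (u − v)/(1 − uv/c²).
u' = (0.958 − 0.712) / (1 − (0.958)(0.712)) = 0.2460/0.3179 = 0.7738.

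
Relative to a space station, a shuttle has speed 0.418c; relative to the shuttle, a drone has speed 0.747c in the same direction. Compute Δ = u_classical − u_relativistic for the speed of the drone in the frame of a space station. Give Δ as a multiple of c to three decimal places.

Δ = 0.277c

Galilean: u_cl = 0.747 + 0.418 = 1.1650.
Relativistic: u_rel = (0.747 + 0.418) / (1 + 0.747·0.418) = 1.1650/1.3122 = 0.8878.
Δ = 1.1650 − 0.8878 = 0.2772.
(The classical prediction exceeds c; the relativistic result does not.)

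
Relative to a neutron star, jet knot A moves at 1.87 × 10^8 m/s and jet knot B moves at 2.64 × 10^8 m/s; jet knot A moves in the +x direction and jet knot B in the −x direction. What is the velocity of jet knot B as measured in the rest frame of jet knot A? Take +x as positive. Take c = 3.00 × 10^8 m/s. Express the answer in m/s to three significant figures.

-2.91 × 10^8 m/s

β_A = 0.623, β_B = -0.880 (dividing each by c = 3.00 × 10^8 m/s).
Transform to A's frame with the inverse velocity-addition law: u' = (u − v)/(1 − uv/c²), taking u = β_B and v = β_A.
u' = (-0.880 − 0.623) / (1 − (0.623)(-0.880)) = -1.5033/1.5485 = -0.9708.
u' = -0.9708 × 3.00 × 10^8 m/s.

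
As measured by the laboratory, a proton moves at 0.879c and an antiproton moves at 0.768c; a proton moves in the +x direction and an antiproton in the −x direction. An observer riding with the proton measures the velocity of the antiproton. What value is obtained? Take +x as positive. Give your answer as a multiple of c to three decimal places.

-0.983c

β_A = 0.879, β_B = -0.768.
Transform to A's frame with the inverse velocity-addition law: u' = (u − v)/(1 − uv/c²), taking u = β_B and v = β_A.
u' = (-0.768 − 0.879) / (1 − (0.879)(-0.768)) = -1.6470/1.6751 = -0.9832.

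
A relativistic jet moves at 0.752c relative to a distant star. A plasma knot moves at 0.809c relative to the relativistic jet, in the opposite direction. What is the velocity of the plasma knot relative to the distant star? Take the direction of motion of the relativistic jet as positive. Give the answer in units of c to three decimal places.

-0.146c

With v = 0.752 and u' = -0.809 (in units of c),
u = (u' + v)/(1 + u'v/c²):
u = (-0.809 + 0.752) / (1 + (-0.809)·0.752) = -0.0570/0.3916 = -0.1455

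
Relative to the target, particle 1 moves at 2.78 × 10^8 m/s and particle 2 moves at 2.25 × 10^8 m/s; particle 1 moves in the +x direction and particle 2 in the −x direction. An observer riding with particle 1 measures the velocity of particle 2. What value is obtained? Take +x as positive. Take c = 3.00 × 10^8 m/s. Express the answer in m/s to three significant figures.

-2.97 × 10^8 m/s

β_A = 0.927, β_B = -0.750 (dividing each by c = 3.00 × 10^8 m/s).
Transform to A's frame with the inverse velocity-addition law: u' = (u − v)/(1 − uv/c²), taking u = β_B and v = β_A.
u' = (-0.750 − 0.927) / (1 − (0.927)(-0.750)) = -1.6767/1.6950 = -0.9892.
u' = -0.9892 × 3.00 × 10^8 m/s.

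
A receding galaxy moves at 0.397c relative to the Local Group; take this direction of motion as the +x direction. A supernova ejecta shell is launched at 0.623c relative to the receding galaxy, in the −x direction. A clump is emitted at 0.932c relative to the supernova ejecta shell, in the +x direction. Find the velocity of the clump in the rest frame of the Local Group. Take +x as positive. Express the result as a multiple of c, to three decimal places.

Apply u = (u' + v)/(1 + u'v/c²) successively, working outward toward the Local Group.
Start: velocity of the receding galaxy relative to the Local Group = 0.3970c.
Compose with the supernova ejecta shell (u' = -0.623 in the receding galaxy frame): u_1 = (-0.623 + 0.397) / (1 + (-0.623)·0.397) = -0.2260/0.7527 = -0.3003.
Compose with the clump (u' = 0.932 in the supernova ejecta shell frame): u_2 = (0.932 + (-0.300)) / (1 + 0.932·(-0.300)) = 0.6317/0.7202 = 0.8772.

+0.877c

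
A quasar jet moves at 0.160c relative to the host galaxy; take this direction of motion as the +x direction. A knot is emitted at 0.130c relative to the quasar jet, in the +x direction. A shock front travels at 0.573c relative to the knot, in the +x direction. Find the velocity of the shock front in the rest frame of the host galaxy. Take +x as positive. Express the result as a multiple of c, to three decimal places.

Apply u = (u' + v)/(1 + u'v/c²) successively, working outward toward the host galaxy.
Start: velocity of the quasar jet relative to the host galaxy = 0.1600c.
Compose with the knot (u' = 0.130 in the quasar jet frame): u_1 = (0.130 + 0.160) / (1 + 0.130·0.160) = 0.2900/1.0208 = 0.2841.
Compose with the shock front (u' = 0.573 in the knot frame): u_2 = (0.573 + 0.284) / (1 + 0.573·0.284) = 0.8571/1.1628 = 0.7371.

0.737c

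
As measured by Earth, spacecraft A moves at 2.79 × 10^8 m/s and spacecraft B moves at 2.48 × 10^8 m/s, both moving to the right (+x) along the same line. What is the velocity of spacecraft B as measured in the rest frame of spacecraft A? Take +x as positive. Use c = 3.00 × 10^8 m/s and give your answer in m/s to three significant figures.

β_A = 0.930, β_B = 0.827 (dividing each by c = 3.00 × 10^8 m/s).
Transform to A's frame with the inverse velocity-addition law: u' = (u − v)/(1 − uv/c²), taking u = β_B and v = β_A.
u' = (0.827 − 0.930) / (1 − (0.930)(0.827)) = -0.1033/0.2312 = -0.4469.
u' = -0.4469 × 3.00 × 10^8 m/s.

-1.34 × 10^8 m/s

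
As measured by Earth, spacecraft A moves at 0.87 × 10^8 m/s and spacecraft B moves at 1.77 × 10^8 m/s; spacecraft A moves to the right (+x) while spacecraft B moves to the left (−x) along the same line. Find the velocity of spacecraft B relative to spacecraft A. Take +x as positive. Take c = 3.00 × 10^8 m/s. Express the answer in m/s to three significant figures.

β_A = 0.290, β_B = -0.590 (dividing each by c = 3.00 × 10^8 m/s).
Transform to A's frame with the inverse velocity-addition law: u' = (u − v)/(1 − uv/c²), taking u = β_B and v = β_A.
u' = (-0.590 − 0.290) / (1 − (0.290)(-0.590)) = -0.8800/1.1711 = -0.7514.
u' = -0.7514 × 3.00 × 10^8 m/s.

-2.25 × 10^8 m/s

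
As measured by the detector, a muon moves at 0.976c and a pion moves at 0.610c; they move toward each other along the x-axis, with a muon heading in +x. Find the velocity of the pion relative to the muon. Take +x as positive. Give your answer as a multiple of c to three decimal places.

β_A = 0.976, β_B = -0.610.
Transform to A's frame with the inverse velocity-addition law: u' = (u − v)/(1 − uv/c²), taking u = β_B and v = β_A.
u' = (-0.610 − 0.976) / (1 − (0.976)(-0.610)) = -1.5860/1.5954 = -0.9941.

-0.994c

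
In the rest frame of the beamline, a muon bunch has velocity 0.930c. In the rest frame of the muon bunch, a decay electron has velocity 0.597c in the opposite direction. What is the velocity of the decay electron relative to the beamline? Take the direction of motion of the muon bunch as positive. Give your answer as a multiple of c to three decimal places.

+0.749c

With v = 0.930 and u' = -0.597 (in units of c),
u = (u' + v)/(1 + u'v/c²):
u = (-0.597 + 0.930) / (1 + (-0.597)·0.930) = 0.3330/0.4448 = 0.7487
(Galilean addition would give +0.333c.)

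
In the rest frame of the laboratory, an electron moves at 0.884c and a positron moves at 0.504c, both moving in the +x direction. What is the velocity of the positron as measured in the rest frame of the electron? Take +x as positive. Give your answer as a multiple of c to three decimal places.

β_A = 0.884, β_B = 0.504.
Transform to A's frame with the inverse velocity-addition law: u' = (u − v)/(1 − uv/c²), taking u = β_B and v = β_A.
u' = (0.504 − 0.884) / (1 − (0.884)(0.504)) = -0.3800/0.5545 = -0.6853.

-0.685c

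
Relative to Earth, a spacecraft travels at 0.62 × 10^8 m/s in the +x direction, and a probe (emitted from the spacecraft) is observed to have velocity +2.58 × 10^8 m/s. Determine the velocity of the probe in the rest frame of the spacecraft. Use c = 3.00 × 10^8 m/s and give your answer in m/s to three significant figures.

+2.38 × 10^8 m/s

v = 0.207c, u = 0.860c.
Invert the composition law: u' = (u − v)/(1 − uv/c²).
u' = (0.860 − 0.207) / (1 − (0.860)(0.207)) = 0.6533/0.8223 = 0.7946.
u' = 0.7946 × 3.00 × 10^8 m/s.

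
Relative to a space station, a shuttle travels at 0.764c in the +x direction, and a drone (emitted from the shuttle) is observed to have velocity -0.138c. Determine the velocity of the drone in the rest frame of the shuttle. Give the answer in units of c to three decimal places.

Invert the composition law: u' = (u − v)/(1 − uv/c²).
u' = (-0.138 − 0.764) / (1 − (-0.138)(0.764)) = -0.9020/1.1054 = -0.8160.

-0.816c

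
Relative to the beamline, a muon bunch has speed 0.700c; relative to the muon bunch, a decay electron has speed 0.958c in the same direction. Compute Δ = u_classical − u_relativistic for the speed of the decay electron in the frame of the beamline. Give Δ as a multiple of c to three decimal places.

Δ = 0.666c

Galilean: u_cl = 0.958 + 0.700 = 1.6580.
Relativistic: u_rel = (0.958 + 0.700) / (1 + 0.958·0.700) = 1.6580/1.6706 = 0.9925.
Δ = 1.6580 − 0.9925 = 0.6655.
(The classical prediction exceeds c; the relativistic result does not.)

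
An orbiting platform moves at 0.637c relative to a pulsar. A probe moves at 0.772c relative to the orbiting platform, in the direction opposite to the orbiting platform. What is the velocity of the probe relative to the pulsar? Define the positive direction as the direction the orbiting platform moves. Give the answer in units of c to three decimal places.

With v = 0.637 and u' = -0.772 (in units of c),
u = (u' + v)/(1 + u'v/c²):
u = (-0.772 + 0.637) / (1 + (-0.772)·0.637) = -0.1350/0.5082 = -0.2656

-0.266c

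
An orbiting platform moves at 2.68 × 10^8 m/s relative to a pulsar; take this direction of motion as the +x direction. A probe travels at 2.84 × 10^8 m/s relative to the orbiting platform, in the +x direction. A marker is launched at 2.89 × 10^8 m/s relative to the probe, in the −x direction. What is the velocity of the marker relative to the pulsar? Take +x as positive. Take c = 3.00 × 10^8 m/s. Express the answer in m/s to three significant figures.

+2.54 × 10^8 m/s

Apply u = (u' + v)/(1 + u'v/c²) successively, working outward toward the pulsar.
(Dividing each given speed by c = 3.00 × 10^8 m/s to work in units of c.)
Start: velocity of the orbiting platform relative to the pulsar = 0.8933c.
Compose with the probe (u' = 0.947 in the orbiting platform frame): u_1 = (0.947 + 0.893) / (1 + 0.947·0.893) = 1.8400/1.8457 = 0.9969.
Compose with the marker (u' = -0.963 in the probe frame): u_2 = (-0.963 + 0.997) / (1 + (-0.963)·0.997) = 0.0336/0.0396 = 0.8473.
So u = 0.8473 × 3.00 × 10^8 m/s.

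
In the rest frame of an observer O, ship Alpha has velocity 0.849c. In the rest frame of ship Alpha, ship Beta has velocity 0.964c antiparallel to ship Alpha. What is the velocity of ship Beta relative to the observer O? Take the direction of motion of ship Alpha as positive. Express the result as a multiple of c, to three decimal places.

With v = 0.849 and u' = -0.964 (in units of c),
u = (u' + v)/(1 + u'v/c²):
u = (-0.964 + 0.849) / (1 + (-0.964)·0.849) = -0.1150/0.1816 = -0.6334

-0.633c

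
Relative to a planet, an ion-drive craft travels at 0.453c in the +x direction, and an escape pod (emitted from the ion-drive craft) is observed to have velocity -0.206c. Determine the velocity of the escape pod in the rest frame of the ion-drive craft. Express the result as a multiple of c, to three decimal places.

Invert the composition law: u' = (u − v)/(1 − uv/c²).
u' = (-0.206 − 0.453) / (1 − (-0.206)(0.453)) = -0.6590/1.0933 = -0.6028.

-0.603c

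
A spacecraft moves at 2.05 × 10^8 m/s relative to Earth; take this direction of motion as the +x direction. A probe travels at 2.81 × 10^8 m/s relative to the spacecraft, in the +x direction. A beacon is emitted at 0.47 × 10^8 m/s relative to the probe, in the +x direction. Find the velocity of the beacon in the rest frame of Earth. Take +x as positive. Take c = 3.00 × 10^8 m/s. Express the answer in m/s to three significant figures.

2.97 × 10^8 m/s

Apply u = (u' + v)/(1 + u'v/c²) successively, working outward toward Earth.
(Dividing each given speed by c = 3.00 × 10^8 m/s to work in units of c.)
Start: velocity of the spacecraft relative to Earth = 0.6833c.
Compose with the probe (u' = 0.937 in the spacecraft frame): u_1 = (0.937 + 0.683) / (1 + 0.937·0.683) = 1.6200/1.6401 = 0.9878.
Compose with the beacon (u' = 0.157 in the probe frame): u_2 = (0.157 + 0.988) / (1 + 0.157·0.988) = 1.1444/1.1548 = 0.9911.
So u = 0.9911 × 3.00 × 10^8 m/s.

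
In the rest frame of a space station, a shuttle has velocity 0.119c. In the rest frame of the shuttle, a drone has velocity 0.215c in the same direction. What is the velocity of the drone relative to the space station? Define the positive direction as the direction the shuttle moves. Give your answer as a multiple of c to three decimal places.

0.326c

With v = 0.119 and u' = 0.215 (in units of c),
u = (u' + v)/(1 + u'v/c²):
u = (0.215 + 0.119) / (1 + 0.215·0.119) = 0.3340/1.0256 = 0.3257
(Galilean addition would give +0.334c.)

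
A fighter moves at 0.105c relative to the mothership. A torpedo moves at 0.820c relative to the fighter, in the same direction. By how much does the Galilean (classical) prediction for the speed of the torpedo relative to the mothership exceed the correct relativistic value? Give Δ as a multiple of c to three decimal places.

Δ = 0.073c

Galilean: u_cl = 0.820 + 0.105 = 0.9250.
Relativistic: u_rel = (0.820 + 0.105) / (1 + 0.820·0.105) = 0.9250/1.0861 = 0.8517.
Δ = 0.9250 − 0.8517 = 0.0733.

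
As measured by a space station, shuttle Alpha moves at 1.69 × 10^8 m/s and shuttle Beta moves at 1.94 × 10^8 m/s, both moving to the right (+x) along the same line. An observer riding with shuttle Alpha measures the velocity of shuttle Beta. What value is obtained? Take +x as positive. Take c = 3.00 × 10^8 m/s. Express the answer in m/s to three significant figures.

β_A = 0.563, β_B = 0.647 (dividing each by c = 3.00 × 10^8 m/s).
Transform to A's frame with the inverse velocity-addition law: u' = (u − v)/(1 − uv/c²), taking u = β_B and v = β_A.
u' = (0.647 − 0.563) / (1 − (0.563)(0.647)) = 0.0833/0.6357 = 0.1311.
u' = 0.1311 × 3.00 × 10^8 m/s.

+3.93 × 10^7 m/s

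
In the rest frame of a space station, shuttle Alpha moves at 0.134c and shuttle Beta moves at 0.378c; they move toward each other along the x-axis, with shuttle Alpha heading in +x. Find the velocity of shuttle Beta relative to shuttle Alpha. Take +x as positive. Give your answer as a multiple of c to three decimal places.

β_A = 0.134, β_B = -0.378.
Transform to A's frame with the inverse velocity-addition law: u' = (u − v)/(1 − uv/c²), taking u = β_B and v = β_A.
u' = (-0.378 − 0.134) / (1 − (0.134)(-0.378)) = -0.5120/1.0507 = -0.4873.

-0.487c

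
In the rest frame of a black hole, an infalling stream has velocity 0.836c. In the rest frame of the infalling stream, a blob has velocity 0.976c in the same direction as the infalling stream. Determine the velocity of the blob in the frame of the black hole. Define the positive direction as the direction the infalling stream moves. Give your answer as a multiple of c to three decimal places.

0.998c

With v = 0.836 and u' = 0.976 (in units of c),
u = (u' + v)/(1 + u'v/c²):
u = (0.976 + 0.836) / (1 + 0.976·0.836) = 1.8120/1.8159 = 0.9978
(Galilean addition would give +1.812c, exceeding c.)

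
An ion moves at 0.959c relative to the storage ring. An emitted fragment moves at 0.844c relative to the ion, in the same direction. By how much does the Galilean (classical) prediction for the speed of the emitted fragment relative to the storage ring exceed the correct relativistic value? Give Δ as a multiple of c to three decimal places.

Δ = 0.807c

Galilean: u_cl = 0.844 + 0.959 = 1.8030.
Relativistic: u_rel = (0.844 + 0.959) / (1 + 0.844·0.959) = 1.8030/1.8094 = 0.9965.
Δ = 1.8030 − 0.9965 = 0.8065.
(The classical prediction exceeds c; the relativistic result does not.)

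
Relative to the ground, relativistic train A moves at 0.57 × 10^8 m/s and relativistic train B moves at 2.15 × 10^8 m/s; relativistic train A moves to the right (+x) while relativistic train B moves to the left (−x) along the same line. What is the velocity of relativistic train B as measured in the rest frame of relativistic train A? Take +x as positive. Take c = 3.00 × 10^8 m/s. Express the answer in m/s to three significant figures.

-2.39 × 10^8 m/s

β_A = 0.190, β_B = -0.717 (dividing each by c = 3.00 × 10^8 m/s).
Transform to A's frame with the inverse velocity-addition law: u' = (u − v)/(1 − uv/c²), taking u = β_B and v = β_A.
u' = (-0.717 − 0.190) / (1 − (0.190)(-0.717)) = -0.9067/1.1362 = -0.7980.
u' = -0.7980 × 3.00 × 10^8 m/s.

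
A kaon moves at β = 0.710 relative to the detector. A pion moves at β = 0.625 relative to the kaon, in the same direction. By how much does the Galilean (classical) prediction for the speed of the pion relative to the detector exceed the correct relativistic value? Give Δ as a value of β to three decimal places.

Galilean: u_cl = 0.625 + 0.710 = 1.3350.
Relativistic: u_rel = (0.625 + 0.710) / (1 + 0.625·0.710) = 1.3350/1.4438 = 0.9247.
Δ = 1.3350 − 0.9247 = 0.4103.
(The classical prediction exceeds c; the relativistic result does not.)

Δ = 0.410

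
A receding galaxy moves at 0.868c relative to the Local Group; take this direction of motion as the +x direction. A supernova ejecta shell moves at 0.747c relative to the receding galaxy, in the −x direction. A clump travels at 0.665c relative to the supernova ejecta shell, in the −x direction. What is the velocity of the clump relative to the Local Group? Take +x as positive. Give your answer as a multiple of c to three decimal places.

Apply u = (u' + v)/(1 + u'v/c²) successively, working outward toward the Local Group.
Start: velocity of the receding galaxy relative to the Local Group = 0.8680c.
Compose with the supernova ejecta shell (u' = -0.747 in the receding galaxy frame): u_1 = (-0.747 + 0.868) / (1 + (-0.747)·0.868) = 0.1210/0.3516 = 0.3441.
Compose with the clump (u' = -0.665 in the supernova ejecta shell frame): u_2 = (-0.665 + 0.344) / (1 + (-0.665)·0.344) = -0.3209/0.7711 = -0.4161.

-0.416c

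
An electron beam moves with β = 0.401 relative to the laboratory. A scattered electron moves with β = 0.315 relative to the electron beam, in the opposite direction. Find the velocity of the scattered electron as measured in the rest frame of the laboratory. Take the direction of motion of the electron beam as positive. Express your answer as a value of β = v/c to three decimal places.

With v = 0.401 and u' = -0.315 (in units of c),
u = (u' + v)/(1 + u'v/c²):
u = (-0.315 + 0.401) / (1 + (-0.315)·0.401) = 0.0860/0.8737 = 0.0984

β = +0.098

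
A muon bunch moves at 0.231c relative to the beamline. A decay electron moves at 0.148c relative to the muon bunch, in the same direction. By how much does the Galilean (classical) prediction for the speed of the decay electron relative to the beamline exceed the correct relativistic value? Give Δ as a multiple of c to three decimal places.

Galilean: u_cl = 0.148 + 0.231 = 0.3790.
Relativistic: u_rel = (0.148 + 0.231) / (1 + 0.148·0.231) = 0.3790/1.0342 = 0.3665.
Δ = 0.3790 − 0.3665 = 0.0125.

Δ = 0.013c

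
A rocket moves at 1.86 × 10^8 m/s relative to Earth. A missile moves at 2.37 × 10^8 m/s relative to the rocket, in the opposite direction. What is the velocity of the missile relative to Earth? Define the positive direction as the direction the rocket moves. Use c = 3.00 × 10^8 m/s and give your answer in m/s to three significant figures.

-1.00 × 10^8 m/s

In units of c (dividing by 3.00 × 10^8 m/s): v = 0.620, u' = -0.790.
u = (u' + v)/(1 + u'v/c²):
u = (-0.790 + 0.620) / (1 + (-0.790)·0.620) = -0.1700/0.5102 = -0.3332
Converting back: u = -0.3332 × 3.00 × 10^8 m/s.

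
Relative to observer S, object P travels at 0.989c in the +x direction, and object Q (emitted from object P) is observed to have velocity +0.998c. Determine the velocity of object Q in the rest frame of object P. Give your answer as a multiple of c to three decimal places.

+0.693c

Invert the composition law: u' = (u − v)/(1 − uv/c²).
u' = (0.998 − 0.989) / (1 − (0.998)(0.989)) = 0.0090/0.0130 = 0.6935.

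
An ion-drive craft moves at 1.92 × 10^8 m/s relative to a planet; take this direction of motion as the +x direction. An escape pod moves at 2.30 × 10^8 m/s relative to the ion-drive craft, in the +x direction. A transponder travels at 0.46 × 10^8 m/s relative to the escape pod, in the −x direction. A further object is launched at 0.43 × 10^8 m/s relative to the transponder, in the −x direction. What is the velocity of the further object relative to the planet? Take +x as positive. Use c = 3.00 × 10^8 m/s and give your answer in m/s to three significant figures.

+2.70 × 10^8 m/s

Apply u = (u' + v)/(1 + u'v/c²) successively, working outward toward the planet.
(Dividing each given speed by c = 3.00 × 10^8 m/s to work in units of c.)
Start: velocity of the ion-drive craft relative to the planet = 0.6400c.
Compose with the escape pod (u' = 0.767 in the ion-drive craft frame): u_1 = (0.767 + 0.640) / (1 + 0.767·0.640) = 1.4067/1.4907 = 0.9436.
Compose with the transponder (u' = -0.153 in the escape pod frame): u_2 = (-0.153 + 0.944) / (1 + (-0.153)·0.944) = 0.7903/0.8553 = 0.9240.
Compose with the further object (u' = -0.143 in the transponder frame): u_3 = (-0.143 + 0.924) / (1 + (-0.143)·0.924) = 0.7807/0.8676 = 0.8999.
So u = 0.8999 × 3.00 × 10^8 m/s.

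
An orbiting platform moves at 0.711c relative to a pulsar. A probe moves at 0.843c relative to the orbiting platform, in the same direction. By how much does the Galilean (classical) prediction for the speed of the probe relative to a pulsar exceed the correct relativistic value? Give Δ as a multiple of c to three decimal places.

Δ = 0.582c

Galilean: u_cl = 0.843 + 0.711 = 1.5540.
Relativistic: u_rel = (0.843 + 0.711) / (1 + 0.843·0.711) = 1.5540/1.5994 = 0.9716.
Δ = 1.5540 − 0.9716 = 0.5824.
(The classical prediction exceeds c; the relativistic result does not.)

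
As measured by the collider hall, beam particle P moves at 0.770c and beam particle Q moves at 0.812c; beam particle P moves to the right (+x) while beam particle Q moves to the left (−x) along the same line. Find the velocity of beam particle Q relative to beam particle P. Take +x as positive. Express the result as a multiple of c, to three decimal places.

-0.973c

β_A = 0.770, β_B = -0.812.
Transform to A's frame with the inverse velocity-addition law: u' = (u − v)/(1 − uv/c²), taking u = β_B and v = β_A.
u' = (-0.812 − 0.770) / (1 − (0.770)(-0.812)) = -1.5820/1.6252 = -0.9734.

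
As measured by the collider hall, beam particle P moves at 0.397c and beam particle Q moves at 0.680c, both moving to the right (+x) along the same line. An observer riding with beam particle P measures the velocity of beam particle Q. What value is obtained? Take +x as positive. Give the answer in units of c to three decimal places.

+0.388c

β_A = 0.397, β_B = 0.680.
Transform to A's frame with the inverse velocity-addition law: u' = (u − v)/(1 − uv/c²), taking u = β_B and v = β_A.
u' = (0.680 − 0.397) / (1 − (0.397)(0.680)) = 0.2830/0.7300 = 0.3876.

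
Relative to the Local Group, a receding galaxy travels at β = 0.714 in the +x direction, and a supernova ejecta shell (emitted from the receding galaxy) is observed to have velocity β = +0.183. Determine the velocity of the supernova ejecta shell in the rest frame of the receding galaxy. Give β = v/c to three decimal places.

Invert the composition law: u' = (u − v)/(1 − uv/c²).
u' = (0.183 − 0.714) / (1 − (0.183)(0.714)) = -0.5310/0.8693 = -0.6108.

β = -0.611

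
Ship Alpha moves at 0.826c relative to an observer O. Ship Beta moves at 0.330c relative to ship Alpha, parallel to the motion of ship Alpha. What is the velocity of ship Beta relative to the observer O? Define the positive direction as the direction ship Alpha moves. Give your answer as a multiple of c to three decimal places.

With v = 0.826 and u' = 0.330 (in units of c),
u = (u' + v)/(1 + u'v/c²):
u = (0.330 + 0.826) / (1 + 0.330·0.826) = 1.1560/1.2726 = 0.9084
(Galilean addition would give +1.156c, exceeding c.)

0.908c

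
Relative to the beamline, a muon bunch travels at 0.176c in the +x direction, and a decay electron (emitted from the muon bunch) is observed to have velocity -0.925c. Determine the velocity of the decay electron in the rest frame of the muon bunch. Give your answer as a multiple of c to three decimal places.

-0.947c

Invert the composition law: u' = (u − v)/(1 − uv/c²).
u' = (-0.925 − 0.176) / (1 − (-0.925)(0.176)) = -1.1010/1.1628 = -0.9469.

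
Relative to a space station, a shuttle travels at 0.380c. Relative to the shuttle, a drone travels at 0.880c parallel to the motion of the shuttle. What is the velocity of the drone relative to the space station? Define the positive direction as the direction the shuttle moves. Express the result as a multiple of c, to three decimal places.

With v = 0.380 and u' = 0.880 (in units of c),
u = (u' + v)/(1 + u'v/c²):
u = (0.880 + 0.380) / (1 + 0.880·0.380) = 1.2600/1.3344 = 0.9442

0.944c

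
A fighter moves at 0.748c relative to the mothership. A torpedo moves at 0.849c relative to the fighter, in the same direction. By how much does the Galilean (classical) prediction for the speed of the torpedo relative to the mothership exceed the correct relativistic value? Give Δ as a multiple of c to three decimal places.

Δ = 0.620c

Galilean: u_cl = 0.849 + 0.748 = 1.5970.
Relativistic: u_rel = (0.849 + 0.748) / (1 + 0.849·0.748) = 1.5970/1.6351 = 0.9767.
Δ = 1.5970 − 0.9767 = 0.6203.
(The classical prediction exceeds c; the relativistic result does not.)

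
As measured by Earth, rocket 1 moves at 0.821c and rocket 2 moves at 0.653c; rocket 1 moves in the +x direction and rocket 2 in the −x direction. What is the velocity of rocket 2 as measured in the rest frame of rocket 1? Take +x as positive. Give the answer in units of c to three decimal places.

-0.960c

β_A = 0.821, β_B = -0.653.
Transform to A's frame with the inverse velocity-addition law: u' = (u − v)/(1 − uv/c²), taking u = β_B and v = β_A.
u' = (-0.653 − 0.821) / (1 − (0.821)(-0.653)) = -1.4740/1.5361 = -0.9596.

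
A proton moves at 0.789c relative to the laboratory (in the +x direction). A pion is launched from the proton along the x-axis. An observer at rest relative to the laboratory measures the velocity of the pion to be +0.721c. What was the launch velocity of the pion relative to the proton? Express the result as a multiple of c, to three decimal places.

Invert the composition law: u' = (u − v)/(1 − uv/c²).
u' = (0.721 − 0.789) / (1 − (0.721)(0.789)) = -0.0680/0.4311 = -0.1577.

-0.158c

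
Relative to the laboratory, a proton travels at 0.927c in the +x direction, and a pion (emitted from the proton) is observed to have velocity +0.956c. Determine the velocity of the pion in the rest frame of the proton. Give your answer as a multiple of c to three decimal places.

+0.255c

Invert the composition law: u' = (u − v)/(1 − uv/c²).
u' = (0.956 − 0.927) / (1 − (0.956)(0.927)) = 0.0290/0.1138 = 0.2549.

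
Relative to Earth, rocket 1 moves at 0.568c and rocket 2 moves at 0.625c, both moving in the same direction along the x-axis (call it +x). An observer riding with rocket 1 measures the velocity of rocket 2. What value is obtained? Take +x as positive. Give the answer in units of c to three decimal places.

+0.088c

β_A = 0.568, β_B = 0.625.
Transform to A's frame with the inverse velocity-addition law: u' = (u − v)/(1 − uv/c²), taking u = β_B and v = β_A.
u' = (0.625 − 0.568) / (1 − (0.568)(0.625)) = 0.0570/0.6450 = 0.0884.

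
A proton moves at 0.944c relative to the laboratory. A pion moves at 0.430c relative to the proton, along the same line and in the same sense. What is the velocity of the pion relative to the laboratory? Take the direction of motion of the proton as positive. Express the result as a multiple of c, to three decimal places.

0.977c

With v = 0.944 and u' = 0.430 (in units of c),
u = (u' + v)/(1 + u'v/c²):
u = (0.430 + 0.944) / (1 + 0.430·0.944) = 1.3740/1.4059 = 0.9773
(Galilean addition would give +1.374c, exceeding c.)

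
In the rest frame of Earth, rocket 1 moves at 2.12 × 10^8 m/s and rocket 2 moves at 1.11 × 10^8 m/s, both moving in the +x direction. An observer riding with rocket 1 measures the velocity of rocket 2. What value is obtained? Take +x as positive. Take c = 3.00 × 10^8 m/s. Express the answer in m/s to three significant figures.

β_A = 0.707, β_B = 0.370 (dividing each by c = 3.00 × 10^8 m/s).
Transform to A's frame with the inverse velocity-addition law: u' = (u − v)/(1 − uv/c²), taking u = β_B and v = β_A.
u' = (0.370 − 0.707) / (1 − (0.707)(0.370)) = -0.3367/0.7385 = -0.4559.
u' = -0.4559 × 3.00 × 10^8 m/s.

-1.37 × 10^8 m/s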